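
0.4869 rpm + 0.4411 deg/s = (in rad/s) 0.05869. Check: 1 rpm = 0.10471976 rad/s, so 0.4869 rpm = 0.4869 * 0.10471976 = 0.050988049 rad/s. 1 deg/s = 0.017453293 rad/s, so 0.4411 deg/s = 0.4411 * 0.017453293 = 0.0076986473 rad/s. Sum: 0.050988049 + 0.0076986473 = 0.058686696 rad/s. Result: 0.058686696 rad/s ≈ 0.05869 rad/s (4 s.f.).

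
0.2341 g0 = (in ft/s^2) 7.532. Check: 1 g0 = 9.80665 m/s^2, so 0.2341 g0 = 0.2341 * 9.80665 = 2.2957368 m/s^2. 1 ft/s^2 = 0.3048 m/s^2, so 2.2957368 m/s^2 = 2.2957368 / 0.3048 = 7.5319448 ft/s^2 ≈ 7.532 ft/s^2 (4 s.f.).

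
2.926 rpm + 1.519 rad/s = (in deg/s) 104.6. Check: 1 rpm = 0.10471976 rad/s, so 2.926 rpm = 2.926 * 0.10471976 = 0.30641 rad/s. 1.519 rad/s is already in rad/s. Sum: 0.30641 + 1.519 = 1.82541 rad/s. 1 deg/s = 0.017453293 rad/s, so 1.82541 rad/s = 1.82541 / 0.017453293 = 104.58829 deg/s ≈ 104.6 deg/s (4 s.f.).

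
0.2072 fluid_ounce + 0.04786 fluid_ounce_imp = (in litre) 1 fluid_ounce = 2.957353e-05 m^3, so 0.2072 fluid_ounce = 0.2072 * 2.957353e-05 = 6.1276353e-06 m^3. 1 fluid_ounce_imp = 2.8413063e-05 m^3, so 0.04786 fluid_ounce_imp = 0.04786 * 2.8413063e-05 = 1.3598492e-06 m^3. Sum: 6.1276353e-06 + 1.3598492e-06 = 7.4874845e-06 m^3. 1 litre = 0.001 m^3, so 7.4874845e-06 m^3 = 7.4874845e-06 / 0.001 = 0.0074874845 litre ≈ 0.007487 litre (4 s.f.). Final answer: 0.007487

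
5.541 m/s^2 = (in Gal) 554.1. Check: 1 Gal = 0.01 m/s^2, so 5.541 m/s^2 = 5.541 / 0.01 = 554.1 Gal.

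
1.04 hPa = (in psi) 0.01508. Check: 1 hPa = 100 Pa, so 1.04 hPa = 1.04 * 100 = 104 Pa. 1 psi = 6894.7573 Pa, so 104 Pa = 104 / 6894.7573 = 0.015083925 psi ≈ 0.01508 psi (4 s.f.).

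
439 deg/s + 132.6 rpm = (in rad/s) 1 deg/s = 0.017453293 rad/s, so 439 deg/s = 439 * 0.017453293 = 7.6619954 rad/s. 1 rpm = 0.10471976 rad/s, so 132.6 rpm = 132.6 * 0.10471976 = 13.88584 rad/s. Sum: 7.6619954 + 13.88584 = 21.547835 rad/s. Result: 21.547835 rad/s ≈ 21.55 rad/s (4 s.f.). Final answer: 21.55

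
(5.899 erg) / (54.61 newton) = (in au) 1 erg = 1e-07 J, so 5.899 erg = 5.899 * 1e-07 = 5.899e-07 J. 54.61 newton = 54.61 N. Combine: 5.899e-07 J / 54.61 N = 1.0802051e-08 m. 1 au = 1.4959787e+11 m, so 1.0802051e-08 m = 1.0802051e-08 / 1.4959787e+11 = 7.220725e-20 au ≈ 7.221e-20 au (4 s.f.). Final answer: 7.221e-20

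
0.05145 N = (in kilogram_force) 1 kilogram_force = 9.80665 N, so 0.05145 N = 0.05145 / 9.80665 = 0.0052464399 kilogram_force ≈ 0.005246 kilogram_force (4 s.f.). Final answer: 0.005246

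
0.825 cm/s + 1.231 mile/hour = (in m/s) 0.5586. Check: 1 cm/s = 0.01 m/s, so 0.825 cm/s = 0.825 * 0.01 = 0.00825 m/s. 1 mile/hour = 0.44704 m/s, so 1.231 mile/hour = 1.231 * 0.44704 = 0.55030624 m/s. Sum: 0.00825 + 0.55030624 = 0.55855624 m/s. Result: 0.55855624 m/s ≈ 0.5586 m/s (4 s.f.).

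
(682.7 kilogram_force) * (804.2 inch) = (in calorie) 3.269e+04. Check: 1 kilogram_force = 9.80665 N, so 682.7 kilogram_force = 682.7 * 9.80665 = 6695 N. 1 inch = 0.0254 m, so 804.2 inch = 804.2 * 0.0254 = 20.42668 m. Combine: 6695 N * 20.42668 m = 136756.62 J. 1 calorie = 4.184 J, so 136756.62 J = 136756.62 / 4.184 = 32685.617 calorie ≈ 3.269e+04 calorie (4 s.f.).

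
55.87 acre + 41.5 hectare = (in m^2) 6.411e+05. Check: 1 acre = 4046.8564 m^2, so 55.87 acre = 55.87 * 4046.8564 = 226097.87 m^2. 1 hectare = 10000 m^2, so 41.5 hectare = 41.5 * 10000 = 415000 m^2. Sum: 226097.87 + 415000 = 641097.87 m^2. Result: 641097.87 m^2 ≈ 6.411e+05 m^2 (4 s.f.).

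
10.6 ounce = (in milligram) 3.005e+05. Check: 1 ounce = 0.028349523 kg, so 10.6 ounce = 10.6 * 0.028349523 = 0.30050495 kg. 1 milligram = 1e-06 kg, so 0.30050495 kg = 0.30050495 / 1e-06 = 300504.95 milligram ≈ 3.005e+05 milligram (4 s.f.).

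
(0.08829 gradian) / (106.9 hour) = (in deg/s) 2.065e-07. Check: 1 gradian = 0.015707963 rad, so 0.08829 gradian = 0.08829 * 0.015707963 = 0.0013868561 rad. 1 hour = 3600 s, so 106.9 hour = 106.9 * 3600 = 384840 s. Combine: 0.0013868561 rad / 384840 s = 3.6037212e-09 rad/s. 1 deg/s = 0.017453293 rad/s, so 3.6037212e-09 rad/s = 3.6037212e-09 / 0.017453293 = 2.0647802e-07 deg/s ≈ 2.065e-07 deg/s (4 s.f.).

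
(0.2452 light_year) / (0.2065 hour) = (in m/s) 1 light_year = 9.4607305e+15 m, so 0.2452 light_year = 0.2452 * 9.4607305e+15 = 2.3197711e+15 m. 1 hour = 3600 s, so 0.2065 hour = 0.2065 * 3600 = 743.4 s. Combine: 2.3197711e+15 m / 743.4 s = 3.1204884e+12 m/s. Result: 3.1204884e+12 m/s ≈ 3.12e+12 m/s (4 s.f.). Final answer: 3.12e+12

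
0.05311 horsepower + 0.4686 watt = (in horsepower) 0.05374. Check: 1 horsepower = 745.69987 W, so 0.05311 horsepower = 0.05311 * 745.69987 = 39.60412 W. 0.4686 watt = 0.4686 W. Sum: 39.60412 + 0.4686 = 40.07272 W. 1 horsepower = 745.69987 W, so 40.07272 W = 40.07272 / 745.69987 = 0.053738403 horsepower ≈ 0.05374 horsepower (4 s.f.).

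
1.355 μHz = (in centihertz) 0.0001355. Check: 1 μHz = 1e-06 Hz, so 1.355 μHz = 1.355 * 1e-06 = 1.355e-06 Hz. 1 centihertz = 0.01 Hz, so 1.355e-06 Hz = 1.355e-06 / 0.01 = 0.0001355 centihertz.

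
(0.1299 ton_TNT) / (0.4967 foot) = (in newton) 1 ton_TNT = 4.184e+09 J, so 0.1299 ton_TNT = 0.1299 * 4.184e+09 = 5.435016e+08 J. 1 foot = 0.3048 m, so 0.4967 foot = 0.4967 * 0.3048 = 0.15139416 m. Combine: 5.435016e+08 J / 0.15139416 m = 3.5899773e+09 N. 3.5899773e+09 N = 3.5899773e+09 newton ≈ 3.59e+09 newton (4 s.f.). Final answer: 3.59e+09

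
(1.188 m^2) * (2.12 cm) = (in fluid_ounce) 851.6. Check: 1.188 m^2 is already in m^2. 1 cm = 0.01 m, so 2.12 cm = 2.12 * 0.01 = 0.0212 m. Combine: 1.188 m^2 * 0.0212 m = 0.0251856 m^3. 1 fluid_ounce = 2.957353e-05 m^3, so 0.0251856 m^3 = 0.0251856 / 2.957353e-05 = 851.62645 fluid_ounce ≈ 851.6 fluid_ounce (4 s.f.).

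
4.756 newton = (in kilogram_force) 4.756 newton = 4.756 N. 1 kilogram_force = 9.80665 N, so 4.756 N = 4.756 / 9.80665 = 0.48497703 kilogram_force ≈ 0.485 kilogram_force (4 s.f.). Final answer: 0.485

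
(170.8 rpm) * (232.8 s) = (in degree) 1 rpm = 0.10471976 rad/s, so 170.8 rpm = 170.8 * 0.10471976 = 17.886134 rad/s. 232.8 s is already in s. Combine: 17.886134 rad/s * 232.8 s = 4163.892 rad. 1 degree = 0.017453293 rad, so 4163.892 rad = 4163.892 / 0.017453293 = 238573.44 degree ≈ 2.386e+05 degree (4 s.f.). Final answer: 2.386e+05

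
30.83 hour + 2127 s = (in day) 1 hour = 3600 s, so 30.83 hour = 30.83 * 3600 = 110988 s. 2127 s is already in s. Sum: 110988 + 2127 = 113115 s. 1 day = 86400 s, so 113115 s = 113115 / 86400 = 1.3092014 day ≈ 1.309 day (4 s.f.). Final answer: 1.309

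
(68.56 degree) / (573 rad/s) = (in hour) 1 degree = 0.017453293 rad, so 68.56 degree = 68.56 * 0.017453293 = 1.1965977 rad. 573 rad/s is already in rad/s. Combine: 1.1965977 rad / 573 rad/s = 0.0020883032 s. 1 hour = 3600 s, so 0.0020883032 s = 0.0020883032 / 3600 = 5.8008422e-07 hour ≈ 5.801e-07 hour (4 s.f.). Final answer: 5.801e-07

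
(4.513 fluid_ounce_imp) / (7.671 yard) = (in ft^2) 0.0001968. Check: 1 fluid_ounce_imp = 2.8413063e-05 m^3, so 4.513 fluid_ounce_imp = 4.513 * 2.8413063e-05 = 0.00012822815 m^3. 1 yard = 0.9144 m, so 7.671 yard = 7.671 * 0.9144 = 7.0143624 m. Combine: 0.00012822815 m^3 / 7.0143624 m = 1.8280799e-05 m^2. 1 ft^2 = 0.09290304 m^2, so 1.8280799e-05 m^2 = 1.8280799e-05 / 0.09290304 = 0.00019677289 ft^2 ≈ 0.0001968 ft^2 (4 s.f.).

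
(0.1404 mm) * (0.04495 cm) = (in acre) 1 mm = 0.001 m, so 0.1404 mm = 0.1404 * 0.001 = 0.0001404 m. 1 cm = 0.01 m, so 0.04495 cm = 0.04495 * 0.01 = 0.0004495 m. Combine: 0.0001404 m * 0.0004495 m = 6.31098e-08 m^2. 1 acre = 4046.8564 m^2, so 6.31098e-08 m^2 = 6.31098e-08 / 4046.8564 = 1.5594771e-11 acre ≈ 1.559e-11 acre (4 s.f.). Final answer: 1.559e-11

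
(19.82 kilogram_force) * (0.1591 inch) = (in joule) 1 kilogram_force = 9.80665 N, so 19.82 kilogram_force = 19.82 * 9.80665 = 194.3678 N. 1 inch = 0.0254 m, so 0.1591 inch = 0.1591 * 0.0254 = 0.00404114 m. Combine: 194.3678 N * 0.00404114 m = 0.7854675 J. 0.7854675 J = 0.7854675 joule ≈ 0.7855 joule (4 s.f.). Final answer: 0.7855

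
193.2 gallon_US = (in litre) 731.3. Check: 1 gallon_US = 0.0037854118 m^3, so 193.2 gallon_US = 193.2 * 0.0037854118 = 0.73134156 m^3. 1 litre = 0.001 m^3, so 0.73134156 m^3 = 0.73134156 / 0.001 = 731.34156 litre ≈ 731.3 litre (4 s.f.).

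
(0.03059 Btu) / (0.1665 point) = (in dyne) 1 Btu = 1055.0559 J, so 0.03059 Btu = 0.03059 * 1055.0559 = 32.274159 J. 1 point = 0.00035277778 m, so 0.1665 point = 0.1665 * 0.00035277778 = 5.87375e-05 m. Combine: 32.274159 J / 5.87375e-05 m = 549464.29 N. 1 dyne = 1e-05 N, so 549464.29 N = 549464.29 / 1e-05 = 5.4946429e+10 dyne ≈ 5.495e+10 dyne (4 s.f.). Final answer: 5.495e+10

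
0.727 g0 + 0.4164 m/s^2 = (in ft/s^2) 1 g0 = 9.80665 m/s^2, so 0.727 g0 = 0.727 * 9.80665 = 7.1294345 m/s^2. 0.4164 m/s^2 is already in m/s^2. Sum: 7.1294345 + 0.4164 = 7.5458345 m/s^2. 1 ft/s^2 = 0.3048 m/s^2, so 7.5458345 m/s^2 = 7.5458345 / 0.3048 = 24.756675 ft/s^2 ≈ 24.76 ft/s^2 (4 s.f.). Final answer: 24.76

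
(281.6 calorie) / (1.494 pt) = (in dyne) 1 calorie = 4.184 J, so 281.6 calorie = 281.6 * 4.184 = 1178.2144 J. 1 pt = 0.00035277778 m, so 1.494 pt = 1.494 * 0.00035277778 = 0.00052705 m. Combine: 1178.2144 J / 0.00052705 m = 2235488.9 N. 1 dyne = 1e-05 N, so 2235488.9 N = 2235488.9 / 1e-05 = 2.2354889e+11 dyne ≈ 2.235e+11 dyne (4 s.f.). Final answer: 2.235e+11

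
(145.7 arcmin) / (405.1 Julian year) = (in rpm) 3.166e-11. Check: 1 arcmin = 0.00029088821 rad, so 145.7 arcmin = 145.7 * 0.00029088821 = 0.042382412 rad. 1 Julian year = 31557600 s, so 405.1 Julian year = 405.1 * 31557600 = 1.2783984e+10 s. Combine: 0.042382412 rad / 1.2783984e+10 s = 3.3152742e-12 rad/s. 1 rpm = 0.10471976 rad/s, so 3.3152742e-12 rad/s = 3.3152742e-12 / 0.10471976 = 3.1658537e-11 rpm ≈ 3.166e-11 rpm (4 s.f.).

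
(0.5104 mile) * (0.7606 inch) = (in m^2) 1 mile = 1609.344 m, so 0.5104 mile = 0.5104 * 1609.344 = 821.40918 m. 1 inch = 0.0254 m, so 0.7606 inch = 0.7606 * 0.0254 = 0.01931924 m. Combine: 821.40918 m * 0.01931924 m = 15.869001 m^2. Result: 15.869001 m^2 ≈ 15.87 m^2 (4 s.f.). Final answer: 15.87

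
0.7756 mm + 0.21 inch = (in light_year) 6.458e-19. Check: 1 mm = 0.001 m, so 0.7756 mm = 0.7756 * 0.001 = 0.0007756 m. 1 inch = 0.0254 m, so 0.21 inch = 0.21 * 0.0254 = 0.005334 m. Sum: 0.0007756 + 0.005334 = 0.0061096 m. 1 light_year = 9.4607305e+15 m, so 0.0061096 m = 0.0061096 / 9.4607305e+15 = 6.4578523e-19 light_year ≈ 6.458e-19 light_year (4 s.f.).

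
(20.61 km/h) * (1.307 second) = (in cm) 1 km/h = 0.27777778 m/s, so 20.61 km/h = 20.61 * 0.27777778 = 5.725 m/s. 1.307 second = 1.307 s. Combine: 5.725 m/s * 1.307 s = 7.482575 m. 1 cm = 0.01 m, so 7.482575 m = 7.482575 / 0.01 = 748.2575 cm ≈ 748.3 cm (4 s.f.). Final answer: 748.3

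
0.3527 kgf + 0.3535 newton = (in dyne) 3.812e+05. Check: 1 kgf = 9.80665 N, so 0.3527 kgf = 0.3527 * 9.80665 = 3.4588055 N. 0.3535 newton = 0.3535 N. Sum: 3.4588055 + 0.3535 = 3.8123055 N. 1 dyne = 1e-05 N, so 3.8123055 N = 3.8123055 / 1e-05 = 381230.55 dyne ≈ 3.812e+05 dyne (4 s.f.).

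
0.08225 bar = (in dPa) 1 bar = 100000 Pa, so 0.08225 bar = 0.08225 * 100000 = 8225 Pa. 1 dPa = 0.1 Pa, so 8225 Pa = 8225 / 0.1 = 82250 dPa ≈ 8.225e+04 dPa (4 s.f.). Final answer: 8.225e+04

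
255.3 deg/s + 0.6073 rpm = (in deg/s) 258.9. Check: 1 deg/s = 0.017453293 rad/s, so 255.3 deg/s = 255.3 * 0.017453293 = 4.4558256 rad/s. 1 rpm = 0.10471976 rad/s, so 0.6073 rpm = 0.6073 * 0.10471976 = 0.063596307 rad/s. Sum: 4.4558256 + 0.063596307 = 4.5194219 rad/s. 1 deg/s = 0.017453293 rad/s, so 4.5194219 rad/s = 4.5194219 / 0.017453293 = 258.9438 deg/s ≈ 258.9 deg/s (4 s.f.).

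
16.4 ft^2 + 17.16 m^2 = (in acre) 0.004617. Check: 1 ft^2 = 0.09290304 m^2, so 16.4 ft^2 = 16.4 * 0.09290304 = 1.5236099 m^2. 17.16 m^2 is already in m^2. Sum: 1.5236099 + 17.16 = 18.68361 m^2. 1 acre = 4046.8564 m^2, so 18.68361 m^2 = 18.68361 / 4046.8564 = 0.0046168205 acre ≈ 0.004617 acre (4 s.f.).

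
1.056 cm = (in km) 1.056e-05. Check: 1 cm = 0.01 m, so 1.056 cm = 1.056 * 0.01 = 0.01056 m. 1 km = 1000 m, so 0.01056 m = 0.01056 / 1000 = 1.056e-05 km.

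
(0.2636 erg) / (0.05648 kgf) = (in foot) 1 erg = 1e-07 J, so 0.2636 erg = 0.2636 * 1e-07 = 2.636e-08 J. 1 kgf = 9.80665 N, so 0.05648 kgf = 0.05648 * 9.80665 = 0.55387959 N. Combine: 2.636e-08 J / 0.55387959 N = 4.7591571e-08 m. 1 foot = 0.3048 m, so 4.7591571e-08 m = 4.7591571e-08 / 0.3048 = 1.5614033e-07 foot ≈ 1.561e-07 foot (4 s.f.). Final answer: 1.561e-07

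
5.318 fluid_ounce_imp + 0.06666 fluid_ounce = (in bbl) 0.0009628. Check: 1 fluid_ounce_imp = 2.8413063e-05 m^3, so 5.318 fluid_ounce_imp = 5.318 * 2.8413063e-05 = 0.00015110067 m^3. 1 fluid_ounce = 2.957353e-05 m^3, so 0.06666 fluid_ounce = 0.06666 * 2.957353e-05 = 1.9713715e-06 m^3. Sum: 0.00015110067 + 1.9713715e-06 = 0.00015307204 m^3. 1 bbl = 0.15898729 m^3, so 0.00015307204 m^3 = 0.00015307204 / 0.15898729 = 0.00096279415 bbl ≈ 0.0009628 bbl (4 s.f.).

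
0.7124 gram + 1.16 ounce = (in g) 33.6. Check: 1 gram = 0.001 kg, so 0.7124 gram = 0.7124 * 0.001 = 0.0007124 kg. 1 ounce = 0.028349523 kg, so 1.16 ounce = 1.16 * 0.028349523 = 0.032885447 kg. Sum: 0.0007124 + 0.032885447 = 0.033597847 kg. 1 g = 0.001 kg, so 0.033597847 kg = 0.033597847 / 0.001 = 33.597847 g ≈ 33.6 g (4 s.f.).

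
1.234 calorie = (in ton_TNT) 1.234e-09. Check: 1 calorie = 4.184 J, so 1.234 calorie = 1.234 * 4.184 = 5.163056 J. 1 ton_TNT = 4.184e+09 J, so 5.163056 J = 5.163056 / 4.184e+09 = 1.234e-09 ton_TNT.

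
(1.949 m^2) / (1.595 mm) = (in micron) 1.222e+09. Check: 1.949 m^2 is already in m^2. 1 mm = 0.001 m, so 1.595 mm = 1.595 * 0.001 = 0.001595 m. Combine: 1.949 m^2 / 0.001595 m = 1221.9436 m. 1 micron = 1e-06 m, so 1221.9436 m = 1221.9436 / 1e-06 = 1.2219436e+09 micron ≈ 1.222e+09 micron (4 s.f.).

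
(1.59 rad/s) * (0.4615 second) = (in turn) 1.59 rad/s is already in rad/s. 0.4615 second = 0.4615 s. Combine: 1.59 rad/s * 0.4615 s = 0.733785 rad. 1 turn = 6.2831853 rad, so 0.733785 rad = 0.733785 / 6.2831853 = 0.11678551 turn ≈ 0.1168 turn (4 s.f.). Final answer: 0.1168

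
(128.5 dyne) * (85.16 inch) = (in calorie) 1 dyne = 1e-05 N, so 128.5 dyne = 128.5 * 1e-05 = 0.001285 N. 1 inch = 0.0254 m, so 85.16 inch = 85.16 * 0.0254 = 2.163064 m. Combine: 0.001285 N * 2.163064 m = 0.0027795372 J. 1 calorie = 4.184 J, so 0.0027795372 J = 0.0027795372 / 4.184 = 0.00066432534 calorie ≈ 0.0006643 calorie (4 s.f.). Final answer: 0.0006643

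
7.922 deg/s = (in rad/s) 1 deg/s = 0.017453293 rad/s, so 7.922 deg/s = 7.922 * 0.017453293 = 0.13826498 rad/s. Result: 0.13826498 rad/s ≈ 0.1383 rad/s (4 s.f.). Final answer: 0.1383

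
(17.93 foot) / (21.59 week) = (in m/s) 4.185e-07. Check: 1 foot = 0.3048 m, so 17.93 foot = 17.93 * 0.3048 = 5.465064 m. 1 week = 604800 s, so 21.59 week = 21.59 * 604800 = 13057632 s. Combine: 5.465064 m / 13057632 s = 4.1853408e-07 m/s. Result: 4.1853408e-07 m/s ≈ 4.185e-07 m/s (4 s.f.).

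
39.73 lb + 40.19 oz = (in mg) 1.916e+07. Check: 1 lb = 0.45359237 kg, so 39.73 lb = 39.73 * 0.45359237 = 18.021225 kg. 1 oz = 0.028349523 kg, so 40.19 oz = 40.19 * 0.028349523 = 1.1393673 kg. Sum: 18.021225 + 1.1393673 = 19.160592 kg. 1 mg = 1e-06 kg, so 19.160592 kg = 19.160592 / 1e-06 = 19160592 mg ≈ 1.916e+07 mg (4 s.f.).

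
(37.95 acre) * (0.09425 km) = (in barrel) 1 acre = 4046.8564 m^2, so 37.95 acre = 37.95 * 4046.8564 = 153578.2 m^2. 1 km = 1000 m, so 0.09425 km = 0.09425 * 1000 = 94.25 m. Combine: 153578.2 m^2 * 94.25 m = 14474745 m^3. 1 barrel = 0.15898729 m^3, so 14474745 m^3 = 14474745 / 0.15898729 = 91043410 barrel ≈ 9.104e+07 barrel (4 s.f.). Final answer: 9.104e+07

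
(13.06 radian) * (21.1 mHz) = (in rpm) 13.06 radian = 13.06 rad. 1 mHz = 0.001 Hz, so 21.1 mHz = 21.1 * 0.001 = 0.0211 Hz. Combine: 13.06 rad * 0.0211 Hz = 0.275566 rad/s. 1 rpm = 0.10471976 rad/s, so 0.275566 rad/s = 0.275566 / 0.10471976 = 2.6314615 rpm ≈ 2.631 rpm (4 s.f.). Final answer: 2.631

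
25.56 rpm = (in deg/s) 1 rpm = 0.10471976 rad/s, so 25.56 rpm = 25.56 * 0.10471976 = 2.6766369 rad/s. 1 deg/s = 0.017453293 rad/s, so 2.6766369 rad/s = 2.6766369 / 0.017453293 = 153.36 deg/s ≈ 153.4 deg/s (4 s.f.). Final answer: 153.4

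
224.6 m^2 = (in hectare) 1 hectare = 10000 m^2, so 224.6 m^2 = 224.6 / 10000 = 0.02246 hectare. Final answer: 0.02246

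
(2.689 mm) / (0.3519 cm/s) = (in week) 1.263e-06. Check: 1 mm = 0.001 m, so 2.689 mm = 2.689 * 0.001 = 0.002689 m. 1 cm/s = 0.01 m/s, so 0.3519 cm/s = 0.3519 * 0.01 = 0.003519 m/s. Combine: 0.002689 m / 0.003519 m/s = 0.76413754 s. 1 week = 604800 s, so 0.76413754 s = 0.76413754 / 604800 = 1.2634549e-06 week ≈ 1.263e-06 week (4 s.f.).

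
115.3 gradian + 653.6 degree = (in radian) 1 gradian = 0.015707963 rad, so 115.3 gradian = 115.3 * 0.015707963 = 1.8111282 rad. 1 degree = 0.017453293 rad, so 653.6 degree = 653.6 * 0.017453293 = 11.407472 rad. Sum: 1.8111282 + 11.407472 = 13.2186 rad. 13.2186 rad = 13.2186 radian ≈ 13.22 radian (4 s.f.). Final answer: 13.22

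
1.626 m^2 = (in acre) 0.0004018. Check: 1 acre = 4046.8564 m^2, so 1.626 m^2 = 1.626 / 4046.8564 = 0.00040179335 acre ≈ 0.0004018 acre (4 s.f.).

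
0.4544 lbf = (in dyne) 1 lbf = 4.4482216 N, so 0.4544 lbf = 0.4544 * 4.4482216 = 2.0212719 N. 1 dyne = 1e-05 N, so 2.0212719 N = 2.0212719 / 1e-05 = 202127.19 dyne ≈ 2.021e+05 dyne (4 s.f.). Final answer: 2.021e+05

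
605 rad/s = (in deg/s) 3.466e+04. Check: 1 deg/s = 0.017453293 rad/s, so 605 rad/s = 605 / 0.017453293 = 34663.947 deg/s ≈ 3.466e+04 deg/s (4 s.f.).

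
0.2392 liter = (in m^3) 1 liter = 0.001 m^3, so 0.2392 liter = 0.2392 * 0.001 = 0.0002392 m^3. Result: 0.0002392 m^3. Final answer: 0.0002392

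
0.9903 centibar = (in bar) 0.009903. Check: 1 centibar = 1000 Pa, so 0.9903 centibar = 0.9903 * 1000 = 990.3 Pa. 1 bar = 100000 Pa, so 990.3 Pa = 990.3 / 100000 = 0.009903 bar.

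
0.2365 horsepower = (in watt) 1 horsepower = 745.69987 W, so 0.2365 horsepower = 0.2365 * 745.69987 = 176.35802 W. 176.35802 W = 176.35802 watt ≈ 176.4 watt (4 s.f.). Final answer: 176.4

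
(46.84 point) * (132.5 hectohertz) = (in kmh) 788.2. Check: 1 point = 0.00035277778 m, so 46.84 point = 46.84 * 0.00035277778 = 0.016524111 m. 1 hectohertz = 100 Hz, so 132.5 hectohertz = 132.5 * 100 = 13250 Hz. Combine: 0.016524111 m * 13250 Hz = 218.94447 m/s. 1 kmh = 0.27777778 m/s, so 218.94447 m/s = 218.94447 / 0.27777778 = 788.2001 kmh ≈ 788.2 kmh (4 s.f.).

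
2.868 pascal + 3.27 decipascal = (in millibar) 0.03195. Check: 2.868 pascal = 2.868 Pa. 1 decipascal = 0.1 Pa, so 3.27 decipascal = 3.27 * 0.1 = 0.327 Pa. Sum: 2.868 + 0.327 = 3.195 Pa. 1 millibar = 100 Pa, so 3.195 Pa = 3.195 / 100 = 0.03195 millibar.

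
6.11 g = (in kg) 0.00611. Check: 1 g = 0.001 kg, so 6.11 g = 6.11 * 0.001 = 0.00611 kg. Result: 0.00611 kg.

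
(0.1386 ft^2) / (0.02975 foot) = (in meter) 1 ft^2 = 0.09290304 m^2, so 0.1386 ft^2 = 0.1386 * 0.09290304 = 0.012876361 m^2. 1 foot = 0.3048 m, so 0.02975 foot = 0.02975 * 0.3048 = 0.0090678 m. Combine: 0.012876361 m^2 / 0.0090678 m = 1.4200094 m. 1.4200094 m = 1.4200094 meter ≈ 1.42 meter (4 s.f.). Final answer: 1.42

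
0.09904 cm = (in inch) 0.03899. Check: 1 cm = 0.01 m, so 0.09904 cm = 0.09904 * 0.01 = 0.0009904 m. 1 inch = 0.0254 m, so 0.0009904 m = 0.0009904 / 0.0254 = 0.038992126 inch ≈ 0.03899 inch (4 s.f.).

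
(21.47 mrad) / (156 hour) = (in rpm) 1 mrad = 0.001 rad, so 21.47 mrad = 21.47 * 0.001 = 0.02147 rad. 1 hour = 3600 s, so 156 hour = 156 * 3600 = 561600 s. Combine: 0.02147 rad / 561600 s = 3.8230057e-08 rad/s. 1 rpm = 0.10471976 rad/s, so 3.8230057e-08 rad/s = 3.8230057e-08 / 0.10471976 = 3.6507015e-07 rpm ≈ 3.651e-07 rpm (4 s.f.). Final answer: 3.651e-07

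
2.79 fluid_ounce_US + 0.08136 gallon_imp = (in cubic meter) 0.0004524. Check: 1 fluid_ounce_US = 2.957353e-05 m^3, so 2.79 fluid_ounce_US = 2.79 * 2.957353e-05 = 8.2510147e-05 m^3. 1 gallon_imp = 0.00454609 m^3, so 0.08136 gallon_imp = 0.08136 * 0.00454609 = 0.00036986988 m^3. Sum: 8.2510147e-05 + 0.00036986988 = 0.00045238003 m^3. 0.00045238003 m^3 = 0.00045238003 cubic meter ≈ 0.0004524 cubic meter (4 s.f.).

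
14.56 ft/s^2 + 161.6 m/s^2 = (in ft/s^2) 544.7. Check: 1 ft/s^2 = 0.3048 m/s^2, so 14.56 ft/s^2 = 14.56 * 0.3048 = 4.437888 m/s^2. 161.6 m/s^2 is already in m/s^2. Sum: 4.437888 + 161.6 = 166.03789 m/s^2. 1 ft/s^2 = 0.3048 m/s^2, so 166.03789 m/s^2 = 166.03789 / 0.3048 = 544.74373 ft/s^2 ≈ 544.7 ft/s^2 (4 s.f.).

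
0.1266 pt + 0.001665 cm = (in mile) 3.81e-08. Check: 1 pt = 0.00035277778 m, so 0.1266 pt = 0.1266 * 0.00035277778 = 4.4661667e-05 m. 1 cm = 0.01 m, so 0.001665 cm = 0.001665 * 0.01 = 1.665e-05 m. Sum: 4.4661667e-05 + 1.665e-05 = 6.1311667e-05 m. 1 mile = 1609.344 m, so 6.1311667e-05 m = 6.1311667e-05 / 1609.344 = 3.8097303e-08 mile ≈ 3.81e-08 mile (4 s.f.).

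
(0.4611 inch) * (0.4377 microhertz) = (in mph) 1.147e-08. Check: 1 inch = 0.0254 m, so 0.4611 inch = 0.4611 * 0.0254 = 0.01171194 m. 1 microhertz = 1e-06 Hz, so 0.4377 microhertz = 0.4377 * 1e-06 = 4.377e-07 Hz. Combine: 0.01171194 m * 4.377e-07 Hz = 5.1263161e-09 m/s. 1 mph = 0.44704 m/s, so 5.1263161e-09 m/s = 5.1263161e-09 / 0.44704 = 1.1467243e-08 mph ≈ 1.147e-08 mph (4 s.f.).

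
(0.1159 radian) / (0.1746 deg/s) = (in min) 0.6339. Check: 0.1159 radian = 0.1159 rad. 1 deg/s = 0.017453293 rad/s, so 0.1746 deg/s = 0.1746 * 0.017453293 = 0.0030473449 rad/s. Combine: 0.1159 rad / 0.0030473449 rad/s = 38.033109 s. 1 min = 60 s, so 38.033109 s = 38.033109 / 60 = 0.63388515 min ≈ 0.6339 min (4 s.f.).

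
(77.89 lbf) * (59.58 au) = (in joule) 1 lbf = 4.4482216 N, so 77.89 lbf = 77.89 * 4.4482216 = 346.47198 N. 1 au = 1.4959787e+11 m, so 59.58 au = 59.58 * 1.4959787e+11 = 8.9130411e+12 m. Combine: 346.47198 N * 8.9130411e+12 m = 3.088119e+15 J. 3.088119e+15 J = 3.088119e+15 joule ≈ 3.088e+15 joule (4 s.f.). Final answer: 3.088e+15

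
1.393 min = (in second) 83.58. Check: 1 min = 60 s, so 1.393 min = 1.393 * 60 = 83.58 s. 83.58 s = 83.58 second.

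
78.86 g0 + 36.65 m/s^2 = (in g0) 1 g0 = 9.80665 m/s^2, so 78.86 g0 = 78.86 * 9.80665 = 773.35242 m/s^2. 36.65 m/s^2 is already in m/s^2. Sum: 773.35242 + 36.65 = 810.00242 m/s^2. 1 g0 = 9.80665 m/s^2, so 810.00242 m/s^2 = 810.00242 / 9.80665 = 82.59726 g0 ≈ 82.6 g0 (4 s.f.). Final answer: 82.6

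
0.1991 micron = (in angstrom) 1 micron = 1e-06 m, so 0.1991 micron = 0.1991 * 1e-06 = 1.991e-07 m. 1 angstrom = 1e-10 m, so 1.991e-07 m = 1.991e-07 / 1e-10 = 1991 angstrom. Final answer: 1991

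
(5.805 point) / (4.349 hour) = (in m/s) 1.308e-07. Check: 1 point = 0.00035277778 m, so 5.805 point = 5.805 * 0.00035277778 = 0.002047875 m. 1 hour = 3600 s, so 4.349 hour = 4.349 * 3600 = 15656.4 s. Combine: 0.002047875 m / 15656.4 s = 1.3080114e-07 m/s. Result: 1.3080114e-07 m/s ≈ 1.308e-07 m/s (4 s.f.).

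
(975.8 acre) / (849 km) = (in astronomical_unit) 3.109e-11. Check: 1 acre = 4046.8564 m^2, so 975.8 acre = 975.8 * 4046.8564 = 3948922.5 m^2. 1 km = 1000 m, so 849 km = 849 * 1000 = 849000 m. Combine: 3948922.5 m^2 / 849000 m = 4.6512632 m. 1 astronomical_unit = 1.4959787e+11 m, so 4.6512632 m = 4.6512632 / 1.4959787e+11 = 3.1091774e-11 astronomical_unit ≈ 3.109e-11 astronomical_unit (4 s.f.).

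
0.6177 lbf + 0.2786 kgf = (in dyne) 5.48e+05. Check: 1 lbf = 4.4482216 N, so 0.6177 lbf = 0.6177 * 4.4482216 = 2.7476665 N. 1 kgf = 9.80665 N, so 0.2786 kgf = 0.2786 * 9.80665 = 2.7321327 N. Sum: 2.7476665 + 2.7321327 = 5.4797992 N. 1 dyne = 1e-05 N, so 5.4797992 N = 5.4797992 / 1e-05 = 547979.92 dyne ≈ 5.48e+05 dyne (4 s.f.).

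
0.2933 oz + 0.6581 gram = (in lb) 0.01978. Check: 1 oz = 0.028349523 kg, so 0.2933 oz = 0.2933 * 0.028349523 = 0.0083149151 kg. 1 gram = 0.001 kg, so 0.6581 gram = 0.6581 * 0.001 = 0.0006581 kg. Sum: 0.0083149151 + 0.0006581 = 0.0089730151 kg. 1 lb = 0.45359237 kg, so 0.0089730151 kg = 0.0089730151 / 0.45359237 = 0.019782112 lb ≈ 0.01978 lb (4 s.f.).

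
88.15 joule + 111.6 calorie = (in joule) 88.15 joule = 88.15 J. 1 calorie = 4.184 J, so 111.6 calorie = 111.6 * 4.184 = 466.9344 J. Sum: 88.15 + 466.9344 = 555.0844 J. 555.0844 J = 555.0844 joule ≈ 555.1 joule (4 s.f.). Final answer: 555.1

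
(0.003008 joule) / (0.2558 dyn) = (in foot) 3858. Check: 0.003008 joule = 0.003008 J. 1 dyn = 1e-05 N, so 0.2558 dyn = 0.2558 * 1e-05 = 2.558e-06 N. Combine: 0.003008 J / 2.558e-06 N = 1175.9187 m. 1 foot = 0.3048 m, so 1175.9187 m = 1175.9187 / 0.3048 = 3858.0009 foot ≈ 3858 foot (4 s.f.).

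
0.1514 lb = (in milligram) 6.867e+04. Check: 1 lb = 0.45359237 kg, so 0.1514 lb = 0.1514 * 0.45359237 = 0.068673885 kg. 1 milligram = 1e-06 kg, so 0.068673885 kg = 0.068673885 / 1e-06 = 68673.885 milligram ≈ 6.867e+04 milligram (4 s.f.).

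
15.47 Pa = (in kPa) 0.01547. Check: 1 kPa = 1000 Pa, so 15.47 Pa = 15.47 / 1000 = 0.01547 kPa.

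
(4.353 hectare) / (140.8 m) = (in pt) 1 hectare = 10000 m^2, so 4.353 hectare = 4.353 * 10000 = 43530 m^2. 140.8 m is already in m. Combine: 43530 m^2 / 140.8 m = 309.16193 m. 1 pt = 0.00035277778 m, so 309.16193 m = 309.16193 / 0.00035277778 = 876364.53 pt ≈ 8.764e+05 pt (4 s.f.). Final answer: 8.764e+05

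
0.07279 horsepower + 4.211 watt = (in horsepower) 0.07844. Check: 1 horsepower = 745.69987 W, so 0.07279 horsepower = 0.07279 * 745.69987 = 54.279494 W. 4.211 watt = 4.211 W. Sum: 54.279494 + 4.211 = 58.490494 W. 1 horsepower = 745.69987 W, so 58.490494 W = 58.490494 / 745.69987 = 0.078437044 horsepower ≈ 0.07844 horsepower (4 s.f.).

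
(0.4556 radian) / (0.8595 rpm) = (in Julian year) 1.604e-07. Check: 0.4556 radian = 0.4556 rad. 1 rpm = 0.10471976 rad/s, so 0.8595 rpm = 0.8595 * 0.10471976 = 0.09000663 rad/s. Combine: 0.4556 rad / 0.09000663 rad/s = 5.0618494 s. 1 Julian year = 31557600 s, so 5.0618494 s = 5.0618494 / 31557600 = 1.6040033e-07 Julian year ≈ 1.604e-07 Julian year (4 s.f.).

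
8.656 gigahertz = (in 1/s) 8.656e+09. Check: 1 gigahertz = 1e+09 Hz, so 8.656 gigahertz = 8.656 * 1e+09 = 8.656e+09 Hz. 8.656e+09 Hz = 8.656e+09 1/s.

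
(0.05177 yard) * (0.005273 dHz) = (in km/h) 8.986e-05. Check: 1 yard = 0.9144 m, so 0.05177 yard = 0.05177 * 0.9144 = 0.047338488 m. 1 dHz = 0.1 Hz, so 0.005273 dHz = 0.005273 * 0.1 = 0.0005273 Hz. Combine: 0.047338488 m * 0.0005273 Hz = 2.4961585e-05 m/s. 1 km/h = 0.27777778 m/s, so 2.4961585e-05 m/s = 2.4961585e-05 / 0.27777778 = 8.9861705e-05 km/h ≈ 8.986e-05 km/h (4 s.f.).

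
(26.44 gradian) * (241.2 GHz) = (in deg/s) 1 gradian = 0.015707963 rad, so 26.44 gradian = 26.44 * 0.015707963 = 0.41531855 rad. 1 GHz = 1e+09 Hz, so 241.2 GHz = 241.2 * 1e+09 = 2.412e+11 Hz. Combine: 0.41531855 rad * 2.412e+11 Hz = 1.0017483e+11 rad/s. 1 deg/s = 0.017453293 rad/s, so 1.0017483e+11 rad/s = 1.0017483e+11 / 0.017453293 = 5.7395952e+12 deg/s ≈ 5.74e+12 deg/s (4 s.f.). Final answer: 5.74e+12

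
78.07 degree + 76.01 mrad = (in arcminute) 4946. Check: 1 degree = 0.017453293 rad, so 78.07 degree = 78.07 * 0.017453293 = 1.3625785 rad. 1 mrad = 0.001 rad, so 76.01 mrad = 76.01 * 0.001 = 0.07601 rad. Sum: 1.3625785 + 0.07601 = 1.4385885 rad. 1 arcminute = 0.00029088821 rad, so 1.4385885 rad = 1.4385885 / 0.00029088821 = 4945.5031 arcminute ≈ 4946 arcminute (4 s.f.).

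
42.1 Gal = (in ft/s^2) 1.381. Check: 1 Gal = 0.01 m/s^2, so 42.1 Gal = 42.1 * 0.01 = 0.421 m/s^2. 1 ft/s^2 = 0.3048 m/s^2, so 0.421 m/s^2 = 0.421 / 0.3048 = 1.3812336 ft/s^2 ≈ 1.381 ft/s^2 (4 s.f.).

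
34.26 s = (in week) 1 week = 604800 s, so 34.26 s = 34.26 / 604800 = 5.6646825e-05 week ≈ 5.665e-05 week (4 s.f.). Final answer: 5.665e-05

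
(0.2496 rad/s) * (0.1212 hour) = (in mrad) 1.089e+05. Check: 0.2496 rad/s is already in rad/s. 1 hour = 3600 s, so 0.1212 hour = 0.1212 * 3600 = 436.32 s. Combine: 0.2496 rad/s * 436.32 s = 108.90547 rad. 1 mrad = 0.001 rad, so 108.90547 rad = 108.90547 / 0.001 = 108905.47 mrad ≈ 1.089e+05 mrad (4 s.f.).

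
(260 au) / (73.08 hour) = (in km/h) 5.322e+08. Check: 1 au = 1.4959787e+11 m, so 260 au = 260 * 1.4959787e+11 = 3.8895446e+13 m. 1 hour = 3600 s, so 73.08 hour = 73.08 * 3600 = 263088 s. Combine: 3.8895446e+13 m / 263088 s = 1.4784196e+08 m/s. 1 km/h = 0.27777778 m/s, so 1.4784196e+08 m/s = 1.4784196e+08 / 0.27777778 = 5.3223107e+08 km/h ≈ 5.322e+08 km/h (4 s.f.).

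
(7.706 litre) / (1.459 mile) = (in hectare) 1 litre = 0.001 m^3, so 7.706 litre = 7.706 * 0.001 = 0.007706 m^3. 1 mile = 1609.344 m, so 1.459 mile = 1.459 * 1609.344 = 2348.0329 m. Combine: 0.007706 m^3 / 2348.0329 m = 3.2818961e-06 m^2. 1 hectare = 10000 m^2, so 3.2818961e-06 m^2 = 3.2818961e-06 / 10000 = 3.2818961e-10 hectare ≈ 3.282e-10 hectare (4 s.f.). Final answer: 3.282e-10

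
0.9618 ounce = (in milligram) 2.727e+04. Check: 1 ounce = 0.028349523 kg, so 0.9618 ounce = 0.9618 * 0.028349523 = 0.027266571 kg. 1 milligram = 1e-06 kg, so 0.027266571 kg = 0.027266571 / 1e-06 = 27266.571 milligram ≈ 2.727e+04 milligram (4 s.f.).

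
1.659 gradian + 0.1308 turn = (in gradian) 1 gradian = 0.015707963 rad, so 1.659 gradian = 1.659 * 0.015707963 = 0.026059511 rad. 1 turn = 6.2831853 rad, so 0.1308 turn = 0.1308 * 6.2831853 = 0.82184064 rad. Sum: 0.026059511 + 0.82184064 = 0.84790015 rad. 1 gradian = 0.015707963 rad, so 0.84790015 rad = 0.84790015 / 0.015707963 = 53.979 gradian ≈ 53.98 gradian (4 s.f.). Final answer: 53.98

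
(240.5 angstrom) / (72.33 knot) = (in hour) 1 angstrom = 1e-10 m, so 240.5 angstrom = 240.5 * 1e-10 = 2.405e-08 m. 1 knot = 0.51444444 m/s, so 72.33 knot = 72.33 * 0.51444444 = 37.209767 m/s. Combine: 2.405e-08 m / 37.209767 m/s = 6.4633568e-10 s. 1 hour = 3600 s, so 6.4633568e-10 s = 6.4633568e-10 / 3600 = 1.7953769e-13 hour ≈ 1.795e-13 hour (4 s.f.). Final answer: 1.795e-13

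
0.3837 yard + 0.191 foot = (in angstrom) 1 yard = 0.9144 m, so 0.3837 yard = 0.3837 * 0.9144 = 0.35085528 m. 1 foot = 0.3048 m, so 0.191 foot = 0.191 * 0.3048 = 0.0582168 m. Sum: 0.35085528 + 0.0582168 = 0.40907208 m. 1 angstrom = 1e-10 m, so 0.40907208 m = 0.40907208 / 1e-10 = 4.0907208e+09 angstrom ≈ 4.091e+09 angstrom (4 s.f.). Final answer: 4.091e+09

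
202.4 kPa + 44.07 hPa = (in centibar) 206.8. Check: 1 kPa = 1000 Pa, so 202.4 kPa = 202.4 * 1000 = 202400 Pa. 1 hPa = 100 Pa, so 44.07 hPa = 44.07 * 100 = 4407 Pa. Sum: 202400 + 4407 = 206807 Pa. 1 centibar = 1000 Pa, so 206807 Pa = 206807 / 1000 = 206.807 centibar ≈ 206.8 centibar (4 s.f.).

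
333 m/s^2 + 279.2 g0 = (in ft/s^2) 1.008e+04. Check: 333 m/s^2 is already in m/s^2. 1 g0 = 9.80665 m/s^2, so 279.2 g0 = 279.2 * 9.80665 = 2738.0167 m/s^2. Sum: 333 + 2738.0167 = 3071.0167 m/s^2. 1 ft/s^2 = 0.3048 m/s^2, so 3071.0167 m/s^2 = 3071.0167 / 0.3048 = 10075.514 ft/s^2 ≈ 1.008e+04 ft/s^2 (4 s.f.).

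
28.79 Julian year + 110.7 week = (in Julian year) 30.91. Check: 1 Julian year = 31557600 s, so 28.79 Julian year = 28.79 * 31557600 = 9.085433e+08 s. 1 week = 604800 s, so 110.7 week = 110.7 * 604800 = 66951360 s. Sum: 9.085433e+08 + 66951360 = 9.7549466e+08 s. 1 Julian year = 31557600 s, so 9.7549466e+08 s = 9.7549466e+08 / 31557600 = 30.911561 Julian year ≈ 30.91 Julian year (4 s.f.).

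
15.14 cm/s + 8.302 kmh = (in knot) 1 cm/s = 0.01 m/s, so 15.14 cm/s = 15.14 * 0.01 = 0.1514 m/s. 1 kmh = 0.27777778 m/s, so 8.302 kmh = 8.302 * 0.27777778 = 2.3061111 m/s. Sum: 0.1514 + 2.3061111 = 2.4575111 m/s. 1 knot = 0.51444444 m/s, so 2.4575111 m/s = 2.4575111 / 0.51444444 = 4.7770194 knot ≈ 4.777 knot (4 s.f.). Final answer: 4.777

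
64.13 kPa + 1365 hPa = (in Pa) 1 kPa = 1000 Pa, so 64.13 kPa = 64.13 * 1000 = 64130 Pa. 1 hPa = 100 Pa, so 1365 hPa = 1365 * 100 = 136500 Pa. Sum: 64130 + 136500 = 200630 Pa. Result: 200630 Pa ≈ 2.006e+05 Pa (4 s.f.). Final answer: 2.006e+05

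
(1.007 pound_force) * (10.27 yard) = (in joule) 42.07. Check: 1 pound_force = 4.4482216 N, so 1.007 pound_force = 1.007 * 4.4482216 = 4.4793592 N. 1 yard = 0.9144 m, so 10.27 yard = 10.27 * 0.9144 = 9.390888 m. Combine: 4.4793592 N * 9.390888 m = 42.06516 J. 42.06516 J = 42.06516 joule ≈ 42.07 joule (4 s.f.).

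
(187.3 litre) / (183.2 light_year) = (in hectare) 1 litre = 0.001 m^3, so 187.3 litre = 187.3 * 0.001 = 0.1873 m^3. 1 light_year = 9.4607305e+15 m, so 183.2 light_year = 183.2 * 9.4607305e+15 = 1.7332058e+18 m. Combine: 0.1873 m^3 / 1.7332058e+18 m = 1.0806564e-19 m^2. 1 hectare = 10000 m^2, so 1.0806564e-19 m^2 = 1.0806564e-19 / 10000 = 1.0806564e-23 hectare ≈ 1.081e-23 hectare (4 s.f.). Final answer: 1.081e-23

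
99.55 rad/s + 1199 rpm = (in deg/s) 1.29e+04. Check: 99.55 rad/s is already in rad/s. 1 rpm = 0.10471976 rad/s, so 1199 rpm = 1199 * 0.10471976 = 125.55899 rad/s. Sum: 99.55 + 125.55899 = 225.10899 rad/s. 1 deg/s = 0.017453293 rad/s, so 225.10899 rad/s = 225.10899 / 0.017453293 = 12897.795 deg/s ≈ 1.29e+04 deg/s (4 s.f.).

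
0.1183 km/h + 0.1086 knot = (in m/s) 1 km/h = 0.27777778 m/s, so 0.1183 km/h = 0.1183 * 0.27777778 = 0.032861111 m/s. 1 knot = 0.51444444 m/s, so 0.1086 knot = 0.1086 * 0.51444444 = 0.055868667 m/s. Sum: 0.032861111 + 0.055868667 = 0.088729778 m/s. Result: 0.088729778 m/s ≈ 0.08873 m/s (4 s.f.). Final answer: 0.08873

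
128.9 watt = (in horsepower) 0.1729. Check: 128.9 watt = 128.9 W. 1 horsepower = 745.69987 W, so 128.9 W = 128.9 / 745.69987 = 0.17285775 horsepower ≈ 0.1729 horsepower (4 s.f.).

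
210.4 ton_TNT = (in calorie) 1 ton_TNT = 4.184e+09 J, so 210.4 ton_TNT = 210.4 * 4.184e+09 = 8.803136e+11 J. 1 calorie = 4.184 J, so 8.803136e+11 J = 8.803136e+11 / 4.184 = 2.104e+11 calorie. Final answer: 2.104e+11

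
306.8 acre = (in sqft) 1.336e+07. Check: 1 acre = 4046.8564 m^2, so 306.8 acre = 306.8 * 4046.8564 = 1241575.6 m^2. 1 sqft = 0.09290304 m^2, so 1241575.6 m^2 = 1241575.6 / 0.09290304 = 13364208 sqft ≈ 1.336e+07 sqft (4 s.f.).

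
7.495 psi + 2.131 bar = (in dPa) 1 psi = 6894.7573 Pa, so 7.495 psi = 7.495 * 6894.7573 = 51676.206 Pa. 1 bar = 100000 Pa, so 2.131 bar = 2.131 * 100000 = 213100 Pa. Sum: 51676.206 + 213100 = 264776.21 Pa. 1 dPa = 0.1 Pa, so 264776.21 Pa = 264776.21 / 0.1 = 2647762.1 dPa ≈ 2.648e+06 dPa (4 s.f.). Final answer: 2.648e+06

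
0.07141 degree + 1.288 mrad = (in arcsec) 522.7. Check: 1 degree = 0.017453293 rad, so 0.07141 degree = 0.07141 * 0.017453293 = 0.0012463396 rad. 1 mrad = 0.001 rad, so 1.288 mrad = 1.288 * 0.001 = 0.001288 rad. Sum: 0.0012463396 + 0.001288 = 0.0025343396 rad. 1 arcsec = 4.8481368e-06 rad, so 0.0025343396 rad = 0.0025343396 / 4.8481368e-06 = 522.74507 arcsec ≈ 522.7 arcsec (4 s.f.).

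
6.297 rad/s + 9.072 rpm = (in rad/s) 6.297 rad/s is already in rad/s. 1 rpm = 0.10471976 rad/s, so 9.072 rpm = 9.072 * 0.10471976 = 0.95001762 rad/s. Sum: 6.297 + 0.95001762 = 7.2470176 rad/s. Result: 7.2470176 rad/s ≈ 7.247 rad/s (4 s.f.). Final answer: 7.247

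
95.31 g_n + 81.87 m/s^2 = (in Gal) 1 g_n = 9.80665 m/s^2, so 95.31 g_n = 95.31 * 9.80665 = 934.67181 m/s^2. 81.87 m/s^2 is already in m/s^2. Sum: 934.67181 + 81.87 = 1016.5418 m/s^2. 1 Gal = 0.01 m/s^2, so 1016.5418 m/s^2 = 1016.5418 / 0.01 = 101654.18 Gal ≈ 1.017e+05 Gal (4 s.f.). Final answer: 1.017e+05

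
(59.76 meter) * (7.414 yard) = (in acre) 0.1001. Check: 59.76 meter = 59.76 m. 1 yard = 0.9144 m, so 7.414 yard = 7.414 * 0.9144 = 6.7793616 m. Combine: 59.76 m * 6.7793616 m = 405.13465 m^2. 1 acre = 4046.8564 m^2, so 405.13465 m^2 = 405.13465 / 4046.8564 = 0.10011095 acre ≈ 0.1001 acre (4 s.f.).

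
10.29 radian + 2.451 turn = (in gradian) 10.29 radian = 10.29 rad. 1 turn = 6.2831853 rad, so 2.451 turn = 2.451 * 6.2831853 = 15.400087 rad. Sum: 10.29 + 15.400087 = 25.690087 rad. 1 gradian = 0.015707963 rad, so 25.690087 rad = 25.690087 / 0.015707963 = 1635.4817 gradian ≈ 1635 gradian (4 s.f.). Final answer: 1635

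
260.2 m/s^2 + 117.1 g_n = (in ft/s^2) 4621. Check: 260.2 m/s^2 is already in m/s^2. 1 g_n = 9.80665 m/s^2, so 117.1 g_n = 117.1 * 9.80665 = 1148.3587 m/s^2. Sum: 260.2 + 1148.3587 = 1408.5587 m/s^2. 1 ft/s^2 = 0.3048 m/s^2, so 1408.5587 m/s^2 = 1408.5587 / 0.3048 = 4621.2556 ft/s^2 ≈ 4621 ft/s^2 (4 s.f.).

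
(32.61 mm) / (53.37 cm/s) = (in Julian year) 1.936e-09. Check: 1 mm = 0.001 m, so 32.61 mm = 32.61 * 0.001 = 0.03261 m. 1 cm/s = 0.01 m/s, so 53.37 cm/s = 53.37 * 0.01 = 0.5337 m/s. Combine: 0.03261 m / 0.5337 m/s = 0.061101743 s. 1 Julian year = 31557600 s, so 0.061101743 s = 0.061101743 / 31557600 = 1.9361974e-09 Julian year ≈ 1.936e-09 Julian year (4 s.f.).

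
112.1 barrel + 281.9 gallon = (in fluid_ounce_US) 1 barrel = 0.15898729 m^3, so 112.1 barrel = 112.1 * 0.15898729 = 17.822476 m^3. 1 gallon = 0.0037854118 m^3, so 281.9 gallon = 281.9 * 0.0037854118 = 1.0671076 m^3. Sum: 17.822476 + 1.0671076 = 18.889583 m^3. 1 fluid_ounce_US = 2.957353e-05 m^3, so 18.889583 m^3 = 18.889583 / 2.957353e-05 = 638732.8 fluid_ounce_US ≈ 6.387e+05 fluid_ounce_US (4 s.f.). Final answer: 6.387e+05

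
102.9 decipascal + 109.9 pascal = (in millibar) 1.202. Check: 1 decipascal = 0.1 Pa, so 102.9 decipascal = 102.9 * 0.1 = 10.29 Pa. 109.9 pascal = 109.9 Pa. Sum: 10.29 + 109.9 = 120.19 Pa. 1 millibar = 100 Pa, so 120.19 Pa = 120.19 / 100 = 1.2019 millibar ≈ 1.202 millibar (4 s.f.).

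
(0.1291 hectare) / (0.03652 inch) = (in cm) 1 hectare = 10000 m^2, so 0.1291 hectare = 0.1291 * 10000 = 1291 m^2. 1 inch = 0.0254 m, so 0.03652 inch = 0.03652 * 0.0254 = 0.000927608 m. Combine: 1291 m^2 / 0.000927608 m = 1391751.7 m. 1 cm = 0.01 m, so 1391751.7 m = 1391751.7 / 0.01 = 1.3917517e+08 cm ≈ 1.392e+08 cm (4 s.f.). Final answer: 1.392e+08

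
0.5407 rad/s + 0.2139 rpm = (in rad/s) 0.5631. Check: 0.5407 rad/s is already in rad/s. 1 rpm = 0.10471976 rad/s, so 0.2139 rpm = 0.2139 * 0.10471976 = 0.022399556 rad/s. Sum: 0.5407 + 0.022399556 = 0.56309956 rad/s. Result: 0.56309956 rad/s ≈ 0.5631 rad/s (4 s.f.).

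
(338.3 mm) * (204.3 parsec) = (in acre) 5.27e+14. Check: 1 mm = 0.001 m, so 338.3 mm = 338.3 * 0.001 = 0.3383 m. 1 parsec = 3.0856776e+16 m, so 204.3 parsec = 204.3 * 3.0856776e+16 = 6.3040393e+18 m. Combine: 0.3383 m * 6.3040393e+18 m = 2.1326565e+18 m^2. 1 acre = 4046.8564 m^2, so 2.1326565e+18 m^2 = 2.1326565e+18 / 4046.8564 = 5.269909e+14 acre ≈ 5.27e+14 acre (4 s.f.).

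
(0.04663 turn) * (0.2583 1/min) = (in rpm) 0.01204. Check: 1 turn = 6.2831853 rad, so 0.04663 turn = 0.04663 * 6.2831853 = 0.29298493 rad. 1 1/min = 0.016666667 Hz, so 0.2583 1/min = 0.2583 * 0.016666667 = 0.004305 Hz. Combine: 0.29298493 rad * 0.004305 Hz = 0.0012613001 rad/s. 1 rpm = 0.10471976 rad/s, so 0.0012613001 rad/s = 0.0012613001 / 0.10471976 = 0.012044529 rpm ≈ 0.01204 rpm (4 s.f.).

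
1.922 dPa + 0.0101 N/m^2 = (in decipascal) 2.023. Check: 1 dPa = 0.1 Pa, so 1.922 dPa = 1.922 * 0.1 = 0.1922 Pa. 0.0101 N/m^2 = 0.0101 Pa. Sum: 0.1922 + 0.0101 = 0.2023 Pa. 1 decipascal = 0.1 Pa, so 0.2023 Pa = 0.2023 / 0.1 = 2.023 decipascal.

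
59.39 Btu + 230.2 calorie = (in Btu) 1 Btu = 1055.0559 J, so 59.39 Btu = 59.39 * 1055.0559 = 62659.767 J. 1 calorie = 4.184 J, so 230.2 calorie = 230.2 * 4.184 = 963.1568 J. Sum: 62659.767 + 963.1568 = 63622.924 J. 1 Btu = 1055.0559 J, so 63622.924 J = 63622.924 / 1055.0559 = 60.302897 Btu ≈ 60.3 Btu (4 s.f.). Final answer: 60.3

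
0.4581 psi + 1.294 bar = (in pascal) 1.326e+05. Check: 1 psi = 6894.7573 Pa, so 0.4581 psi = 0.4581 * 6894.7573 = 3158.4883 Pa. 1 bar = 100000 Pa, so 1.294 bar = 1.294 * 100000 = 129400 Pa. Sum: 3158.4883 + 129400 = 132558.49 Pa. 132558.49 Pa = 132558.49 pascal ≈ 1.326e+05 pascal (4 s.f.).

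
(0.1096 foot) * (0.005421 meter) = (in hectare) 1.811e-08. Check: 1 foot = 0.3048 m, so 0.1096 foot = 0.1096 * 0.3048 = 0.03340608 m. 0.005421 meter = 0.005421 m. Combine: 0.03340608 m * 0.005421 m = 0.00018109436 m^2. 1 hectare = 10000 m^2, so 0.00018109436 m^2 = 0.00018109436 / 10000 = 1.8109436e-08 hectare ≈ 1.811e-08 hectare (4 s.f.).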